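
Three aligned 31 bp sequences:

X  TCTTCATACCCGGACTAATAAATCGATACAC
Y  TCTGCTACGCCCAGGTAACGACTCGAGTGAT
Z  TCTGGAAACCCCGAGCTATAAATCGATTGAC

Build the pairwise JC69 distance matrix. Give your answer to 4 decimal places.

X–Y: 16/31 sites differ → p ≈ 0.516129, d = −0.75 ln(1 − 0.688172) = 0.873978 ≈ 0.8740.
X–Z: 9/31 sites differ → p ≈ 0.290323, d = −0.75 ln(1 − 0.387097) = 0.367161 ≈ 0.3672.
Y–Z: 13/31 sites differ → p ≈ 0.419355, d = −0.75 ln(1 − 0.55914) = 0.614271 ≈ 0.6143.

d(X,Y) = 0.8740, d(X,Z) = 0.3672, d(Y,Z) = 0.6143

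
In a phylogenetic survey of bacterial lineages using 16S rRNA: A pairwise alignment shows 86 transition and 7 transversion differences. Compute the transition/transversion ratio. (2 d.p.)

R = 86/7 = 12.285714… ≈ 12.29 (to 2 d.p.).

12.29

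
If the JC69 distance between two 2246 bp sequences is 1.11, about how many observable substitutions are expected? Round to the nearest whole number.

1301

Invert JC69: p = (3/4)(1 − e^(−4d/3)) = 0.75 × (1 − e^(-1.48)) = 0.75 × (1 − 0.227638) = 0.579272.
Expected differing sites = pL ≈ 0.579272 × 2246 = 1301.044912 ≈ 1301.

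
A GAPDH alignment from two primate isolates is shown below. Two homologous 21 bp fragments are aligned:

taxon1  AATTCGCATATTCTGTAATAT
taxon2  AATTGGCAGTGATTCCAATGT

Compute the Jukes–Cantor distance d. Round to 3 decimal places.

0.635

The sequences differ at 9 of 21 sites (5, 9, 10, 11, 12, 13, 15, 16, 20), so p = 9/21 ≈ 0.428571.
d = −(3/4) ln(1 − 4p/3) = −0.75 ln(1 − 0.571428) = −0.75 ln(0.428572)
  = −0.75 × (-0.847297) = 0.635473 substitutions/site.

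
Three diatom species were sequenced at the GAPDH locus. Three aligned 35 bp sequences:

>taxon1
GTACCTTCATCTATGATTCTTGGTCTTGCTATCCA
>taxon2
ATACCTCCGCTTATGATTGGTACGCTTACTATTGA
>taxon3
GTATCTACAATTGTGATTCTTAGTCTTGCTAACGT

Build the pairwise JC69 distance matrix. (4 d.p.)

d(taxon1,taxon2) = 0.5128, d(taxon1,taxon3) = 0.3149, d(taxon2,taxon3) = 0.5716

taxon1–taxon2: 13/35 sites differ → p ≈ 0.371429, d = −0.75 ln(1 − 0.495239) = 0.512753 ≈ 0.5128.
taxon1–taxon3: 9/35 sites differ → p ≈ 0.257143, d = −0.75 ln(1 − 0.342857) = 0.314890 ≈ 0.3149.
taxon2–taxon3: 14/35 sites differ → p = 0.4, d = −0.75 ln(1 − 0.533333) = 0.571605 ≈ 0.5716.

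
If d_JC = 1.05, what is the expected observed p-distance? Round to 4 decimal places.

p = (3/4)(1 − e^(−4d/3)) = 0.75 × (1 − e^(-1.4)) = 0.75 × (1 − 0.246597) = 0.565052.

0.5651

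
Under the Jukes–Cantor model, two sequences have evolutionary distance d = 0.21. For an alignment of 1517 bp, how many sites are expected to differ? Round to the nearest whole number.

278

Invert JC69: p = (3/4)(1 − e^(−4d/3)) = 0.75 × (1 − e^(-0.28)) = 0.75 × (1 − 0.755784) = 0.183162.
Expected differing sites = pL ≈ 0.183162 × 1517 = 277.856754 ≈ 278.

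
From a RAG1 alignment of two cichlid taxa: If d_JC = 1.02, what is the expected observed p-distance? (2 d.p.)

p = (3/4)(1 − e^(−4d/3)) = 0.75 × (1 − e^(-1.36)) = 0.75 × (1 − 0.256661) = 0.557504.

0.56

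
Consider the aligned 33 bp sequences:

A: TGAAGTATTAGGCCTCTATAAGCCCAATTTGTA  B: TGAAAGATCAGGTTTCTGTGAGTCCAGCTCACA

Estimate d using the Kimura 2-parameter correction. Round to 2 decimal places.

Of 33 sites, 12 differences are transitions and 1 are transversions, so P = 12/33 ≈ 0.363636 and Q = 1/33 ≈ 0.030303.
Under the Kimura two-parameter model, d = −½ ln(1 − 2P − Q) − ¼ ln(1 − 2Q).
1 − 2P − Q = 0.242425, giving −½ ln(0.242425) = 0.708531.
1 − 2Q = 0.939394, giving −¼ ln(0.939394) = 0.015630.
d = 0.708531 + 0.015630 = 0.724161.

0.72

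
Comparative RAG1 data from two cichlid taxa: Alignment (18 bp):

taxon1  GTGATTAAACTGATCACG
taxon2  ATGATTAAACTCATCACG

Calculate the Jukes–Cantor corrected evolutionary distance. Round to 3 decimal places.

The sequences differ at 2 of 18 sites (1, 12), so p = 2/18 ≈ 0.111111.
d = −(3/4) ln(1 − 4p/3) = −0.75 ln(1 − 0.148148) = −0.75 ln(0.851852)
  = −0.75 × (-0.160342) = 0.120257 substitutions/site.

0.120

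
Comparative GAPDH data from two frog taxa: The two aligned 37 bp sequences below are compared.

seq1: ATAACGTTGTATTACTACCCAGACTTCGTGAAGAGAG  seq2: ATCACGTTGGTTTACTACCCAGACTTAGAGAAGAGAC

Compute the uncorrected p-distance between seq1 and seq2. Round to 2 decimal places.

0.16

The sequences differ at 6 of 37 positions (sites 3, 10, 11, 27, 29, 37).
p = 6/37 = 0.162162… ≈ 0.16 (to 2 d.p.).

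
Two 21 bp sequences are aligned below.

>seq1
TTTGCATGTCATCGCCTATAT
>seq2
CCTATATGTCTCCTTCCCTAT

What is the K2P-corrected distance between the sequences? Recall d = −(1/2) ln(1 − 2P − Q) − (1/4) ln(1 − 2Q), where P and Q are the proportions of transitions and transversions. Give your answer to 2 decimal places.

Of 21 sites, 7 differences are transitions and 3 are transversions, so P = 7/21 ≈ 0.333333 and Q = 3/21 ≈ 0.142857.
Under the Kimura two-parameter model, d = −½ ln(1 − 2P − Q) − ¼ ln(1 − 2Q).
1 − 2P − Q = 0.190477, giving −½ ln(0.190477) = 0.829112.
1 − 2Q = 0.714286, giving −¼ ln(0.714286) = 0.084118.
d = 0.829112 + 0.084118 = 0.913230.

0.91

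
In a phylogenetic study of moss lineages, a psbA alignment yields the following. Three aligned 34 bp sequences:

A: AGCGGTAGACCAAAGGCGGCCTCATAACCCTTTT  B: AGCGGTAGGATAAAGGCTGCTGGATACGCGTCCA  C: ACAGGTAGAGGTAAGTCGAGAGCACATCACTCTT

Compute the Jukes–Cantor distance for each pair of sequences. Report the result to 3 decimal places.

A–B: 13/34 sites differ → p ≈ 0.382353, d = −0.75 ln(1 − 0.509804) = 0.534712 ≈ 0.535.
A–C: 14/34 sites differ → p ≈ 0.411765, d = −0.75 ln(1 − 0.54902) = 0.597249 ≈ 0.597.
B–C: 19/34 sites differ → p ≈ 0.558824, d = −0.75 ln(1 − 0.745099) = 1.025160 ≈ 1.025.

d(A,B) = 0.535, d(A,C) = 0.597, d(B,C) = 1.025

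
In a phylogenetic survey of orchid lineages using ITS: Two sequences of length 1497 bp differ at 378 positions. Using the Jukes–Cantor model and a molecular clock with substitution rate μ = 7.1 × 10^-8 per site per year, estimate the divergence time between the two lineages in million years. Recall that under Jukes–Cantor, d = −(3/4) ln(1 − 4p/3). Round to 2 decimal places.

p = 378/1497 ≈ 0.252505.
d = −(3/4) ln(1 − 4p/3) = −0.75 ln(1 − 0.336673) = −0.75 ln(0.663327)
  = −0.75 × (-0.410487) = 0.307865 substitutions/site.
Under a molecular clock d = 2μt, so t = d/(2μ) = 0.307865 / (2 × 7.1 × 10^-8) = 2.17 million years.

2.17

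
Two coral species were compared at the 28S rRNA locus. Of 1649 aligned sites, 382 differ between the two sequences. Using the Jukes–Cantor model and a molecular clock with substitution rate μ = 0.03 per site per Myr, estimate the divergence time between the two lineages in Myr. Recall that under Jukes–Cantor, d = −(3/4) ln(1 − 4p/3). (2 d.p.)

p = 382/1649 ≈ 0.231656.
d = −(3/4) ln(1 − 4p/3) = −0.75 ln(1 − 0.308875) = −0.75 ln(0.691125)
  = −0.75 × (-0.369435) = 0.277076 substitutions/site.
Under a molecular clock d = 2μt, so t = d/(2μ) = 0.277076 / (2 × 0.03) = 4.62 Myr.

4.62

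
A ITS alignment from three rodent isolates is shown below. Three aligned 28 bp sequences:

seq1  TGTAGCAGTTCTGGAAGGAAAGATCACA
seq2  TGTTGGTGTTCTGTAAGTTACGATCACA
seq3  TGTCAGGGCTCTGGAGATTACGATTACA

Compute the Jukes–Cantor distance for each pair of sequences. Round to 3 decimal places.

seq1–seq2: 7/28 sites differ → p = 0.25, d = −0.75 ln(1 − 0.333333) = 0.304098 ≈ 0.304.
seq1–seq3: 11/28 sites differ → p ≈ 0.392857, d = −0.75 ln(1 − 0.523809) = 0.556452 ≈ 0.556.
seq2–seq3: 8/28 sites differ → p ≈ 0.285714, d = −0.75 ln(1 − 0.380952) = 0.359679 ≈ 0.360.

d(seq1,seq2) = 0.304, d(seq1,seq3) = 0.556, d(seq2,seq3) = 0.360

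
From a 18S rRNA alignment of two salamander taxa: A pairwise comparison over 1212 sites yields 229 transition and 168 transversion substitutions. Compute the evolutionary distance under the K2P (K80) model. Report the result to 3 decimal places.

0.445

P = 229/1212 ≈ 0.188944 and Q = 168/1212 ≈ 0.138614.
Under the Kimura two-parameter model, d = −½ ln(1 − 2P − Q) − ¼ ln(1 − 2Q).
1 − 2P − Q = 0.483498, giving −½ ln(0.483498) = 0.363354.
1 − 2Q = 0.722772, giving −¼ ln(0.722772) = 0.081165.
d = 0.363354 + 0.081165 = 0.444519.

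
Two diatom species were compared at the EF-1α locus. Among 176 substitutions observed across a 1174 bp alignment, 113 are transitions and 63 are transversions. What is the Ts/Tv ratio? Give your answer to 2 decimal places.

1.79

R = 113/63 = 1.793650… ≈ 1.79 (to 2 d.p.).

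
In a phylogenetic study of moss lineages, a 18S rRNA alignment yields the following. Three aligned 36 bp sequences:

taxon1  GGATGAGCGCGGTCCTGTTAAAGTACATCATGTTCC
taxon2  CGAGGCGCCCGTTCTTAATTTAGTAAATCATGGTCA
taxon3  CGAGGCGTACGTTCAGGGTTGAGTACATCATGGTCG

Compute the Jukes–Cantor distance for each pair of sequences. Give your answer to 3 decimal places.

d(taxon1,taxon2) = 0.493, d(taxon1,taxon3) = 0.493, d(taxon2,taxon3) = 0.304

taxon1–taxon2: 13/36 sites differ → p ≈ 0.361111, d = −0.75 ln(1 − 0.481481) = 0.492584 ≈ 0.493.
taxon1–taxon3: 13/36 sites differ → p ≈ 0.361111, d = −0.75 ln(1 − 0.481481) = 0.492584 ≈ 0.493.
taxon2–taxon3: 9/36 sites differ → p = 0.25, d = −0.75 ln(1 − 0.333333) = 0.304098 ≈ 0.304.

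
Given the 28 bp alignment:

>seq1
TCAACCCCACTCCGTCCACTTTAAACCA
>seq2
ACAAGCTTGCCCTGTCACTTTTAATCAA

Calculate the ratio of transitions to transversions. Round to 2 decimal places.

1.00

Transitions are A↔G and C↔T; transversions are all other mismatches.
Transitions: 6. Transversions: 6.
R = 6/6 = 1.00.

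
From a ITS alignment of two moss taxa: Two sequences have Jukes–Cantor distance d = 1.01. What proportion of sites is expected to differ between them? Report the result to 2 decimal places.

p = (3/4)(1 − e^(−4d/3)) = 0.75 × (1 − e^(-1.346667)) = 0.75 × (1 − 0.260106) = 0.554921.

0.55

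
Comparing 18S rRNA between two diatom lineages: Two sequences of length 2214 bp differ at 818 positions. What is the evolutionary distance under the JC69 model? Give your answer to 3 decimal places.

0.509

p = 818/2214 ≈ 0.369467.
d = −(3/4) ln(1 − 4p/3) = −0.75 ln(1 − 0.492623) = −0.75 ln(0.507377)
  = −0.75 × (-0.678501) = 0.508876 substitutions/site.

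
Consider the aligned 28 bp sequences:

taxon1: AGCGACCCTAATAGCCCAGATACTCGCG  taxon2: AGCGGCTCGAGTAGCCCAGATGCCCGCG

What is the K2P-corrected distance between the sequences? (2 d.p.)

Of 28 sites, 5 differences are transitions and 1 are transversions, so P = 5/28 ≈ 0.178571 and Q = 1/28 ≈ 0.035714.
Under the Kimura two-parameter model, d = −½ ln(1 − 2P − Q) − ¼ ln(1 − 2Q).
1 − 2P − Q = 0.607144, giving −½ ln(0.607144) = 0.249495.
1 − 2Q = 0.928572, giving −¼ ln(0.928572) = 0.018527.
d = 0.249495 + 0.018527 = 0.268022.

0.27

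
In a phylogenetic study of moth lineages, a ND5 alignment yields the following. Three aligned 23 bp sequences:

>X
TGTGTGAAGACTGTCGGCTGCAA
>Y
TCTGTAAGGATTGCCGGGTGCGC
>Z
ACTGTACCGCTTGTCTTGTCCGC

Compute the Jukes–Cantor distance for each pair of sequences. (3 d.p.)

X–Y: 8/23 sites differ → p ≈ 0.347826, d = −0.75 ln(1 − 0.463768) = 0.467391 ≈ 0.467.
X–Z: 13/23 sites differ → p ≈ 0.565217, d = −0.75 ln(1 − 0.753623) = 1.050669 ≈ 1.051.
Y–Z: 8/23 sites differ → p ≈ 0.347826, d = −0.75 ln(1 − 0.463768) = 0.467391 ≈ 0.467.

d(X,Y) = 0.467, d(X,Z) = 1.051, d(Y,Z) = 0.467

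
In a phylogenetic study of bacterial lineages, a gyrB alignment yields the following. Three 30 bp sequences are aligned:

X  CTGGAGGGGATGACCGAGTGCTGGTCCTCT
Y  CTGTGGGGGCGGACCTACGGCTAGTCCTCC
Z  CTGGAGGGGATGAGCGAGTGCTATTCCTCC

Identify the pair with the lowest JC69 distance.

X–Y: 9/30 differ, p = 0.300, d = 0.383.
X–Z: 4/30 differ, p = 0.133, d = 0.147.
Y–Z: 9/30 differ, p = 0.300, d = 0.383.
The smallest distance is between X and Z.

X and Z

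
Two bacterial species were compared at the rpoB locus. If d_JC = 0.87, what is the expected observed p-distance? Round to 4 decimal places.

0.5149

p = (3/4)(1 − e^(−4d/3)) = 0.75 × (1 − e^(-1.16)) = 0.75 × (1 − 0.313486) = 0.514886.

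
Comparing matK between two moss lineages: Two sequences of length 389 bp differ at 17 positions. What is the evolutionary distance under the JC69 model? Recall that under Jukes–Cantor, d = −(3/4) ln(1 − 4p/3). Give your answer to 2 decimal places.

p = 17/389 ≈ 0.043702.
d = −(3/4) ln(1 − 4p/3) = −0.75 ln(1 − 0.058269) = −0.75 ln(0.941731)
  = −0.75 × (-0.060036) = 0.045027 substitutions/site.

0.05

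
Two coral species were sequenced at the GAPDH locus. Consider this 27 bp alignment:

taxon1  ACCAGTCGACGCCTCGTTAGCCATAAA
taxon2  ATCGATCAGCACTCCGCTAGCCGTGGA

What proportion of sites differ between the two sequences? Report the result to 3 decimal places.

0.444

The sequences differ at 12 of 27 positions.
p = 12/27 = 0.444444… ≈ 0.444 (to 3 d.p.).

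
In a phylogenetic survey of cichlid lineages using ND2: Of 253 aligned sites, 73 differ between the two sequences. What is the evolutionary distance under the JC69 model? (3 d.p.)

p = 73/253 ≈ 0.288538.
d = −(3/4) ln(1 − 4p/3) = −0.75 ln(1 − 0.384717) = −0.75 ln(0.615283)
  = −0.75 × (-0.485673) = 0.364255 substitutions/site.

0.364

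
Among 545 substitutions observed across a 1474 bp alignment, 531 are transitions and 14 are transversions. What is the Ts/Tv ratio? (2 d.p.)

R = 531/14 = 37.928571… ≈ 37.93 (to 2 d.p.).

37.93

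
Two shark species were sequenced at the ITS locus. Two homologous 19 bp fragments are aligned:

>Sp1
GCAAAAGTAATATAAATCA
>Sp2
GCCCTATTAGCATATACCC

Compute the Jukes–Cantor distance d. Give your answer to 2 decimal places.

0.75

The sequences differ at 9 of 19 sites (3, 4, 5, 7, 10, 11, 15, 17, 19), so p = 9/19 ≈ 0.473684.
d = −(3/4) ln(1 − 4p/3) = −0.75 ln(1 − 0.631579) = −0.75 ln(0.368421)
  = −0.75 × (-0.998529) = 0.748897 substitutions/site.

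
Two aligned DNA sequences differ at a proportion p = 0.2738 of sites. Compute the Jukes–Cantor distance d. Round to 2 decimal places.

0.34

d = −(3/4) ln(1 − 4p/3) = −0.75 ln(1 − 0.365067) = −0.75 ln(0.634933)
  = −0.75 × (-0.454236) = 0.340677 substitutions/site.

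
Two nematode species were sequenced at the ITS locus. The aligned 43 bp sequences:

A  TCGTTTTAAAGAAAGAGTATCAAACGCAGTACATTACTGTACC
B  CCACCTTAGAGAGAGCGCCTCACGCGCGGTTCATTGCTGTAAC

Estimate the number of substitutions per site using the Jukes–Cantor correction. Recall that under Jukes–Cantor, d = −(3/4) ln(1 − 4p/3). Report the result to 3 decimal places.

The sequences differ at 15 of 43 sites, so p = 15/43 ≈ 0.348837.
d = −(3/4) ln(1 − 4p/3) = −0.75 ln(1 − 0.465116) = −0.75 ln(0.534884)
  = −0.75 × (-0.625705) = 0.469279 substitutions/site.

0.469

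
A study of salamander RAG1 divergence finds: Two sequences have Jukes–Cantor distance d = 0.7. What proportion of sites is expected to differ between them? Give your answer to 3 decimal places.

p = (3/4)(1 − e^(−4d/3)) = 0.75 × (1 − e^(-0.933333)) = 0.75 × (1 − 0.393241) = 0.455069.

0.455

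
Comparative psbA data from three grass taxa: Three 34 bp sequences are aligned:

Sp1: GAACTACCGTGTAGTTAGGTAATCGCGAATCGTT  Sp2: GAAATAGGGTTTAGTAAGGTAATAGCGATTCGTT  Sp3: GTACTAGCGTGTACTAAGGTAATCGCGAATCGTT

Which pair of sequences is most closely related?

Sp1 and Sp3

Sp1–Sp2: 7/34 differ, p = 0.206, d = 0.241.
Sp1–Sp3: 4/34 differ, p = 0.118, d = 0.128.
Sp2–Sp3: 7/34 differ, p = 0.206, d = 0.241.
The smallest distance is between Sp1 and Sp3.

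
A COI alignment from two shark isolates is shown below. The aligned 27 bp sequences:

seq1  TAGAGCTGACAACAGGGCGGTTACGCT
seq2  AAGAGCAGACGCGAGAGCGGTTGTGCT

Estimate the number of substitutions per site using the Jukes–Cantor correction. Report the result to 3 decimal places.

0.377

The sequences differ at 8 of 27 sites (1, 7, 11, 12, 13, 16, 23, 24), so p = 8/27 ≈ 0.296296.
d = −(3/4) ln(1 − 4p/3) = −0.75 ln(1 − 0.395061) = −0.75 ln(0.604939)
  = −0.75 × (-0.502628) = 0.376971 substitutions/site.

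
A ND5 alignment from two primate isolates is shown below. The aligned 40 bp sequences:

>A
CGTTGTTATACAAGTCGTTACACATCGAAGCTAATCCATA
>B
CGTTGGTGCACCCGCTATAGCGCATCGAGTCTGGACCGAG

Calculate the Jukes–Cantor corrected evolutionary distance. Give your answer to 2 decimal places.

0.75

The sequences differ at 19 of 40 sites, so p = 19/40 = 0.475.
d = −(3/4) ln(1 − 4p/3) = −0.75 ln(1 − 0.633333) = −0.75 ln(0.366667)
  = −0.75 × (-1.003301) = 0.752476 substitutions/site.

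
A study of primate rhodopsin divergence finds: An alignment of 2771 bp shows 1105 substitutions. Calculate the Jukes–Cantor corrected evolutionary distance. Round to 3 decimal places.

p = 1105/2771 ≈ 0.398773.
d = −(3/4) ln(1 − 4p/3) = −0.75 ln(1 − 0.531697) = −0.75 ln(0.468303)
  = −0.75 × (-0.758640) = 0.568980 substitutions/site.

0.569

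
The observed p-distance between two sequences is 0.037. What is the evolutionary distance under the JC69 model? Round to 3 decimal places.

0.038

d = −(3/4) ln(1 − 4p/3) = −0.75 ln(1 − 0.049333) = −0.75 ln(0.950667)
  = −0.75 × (-0.050591) = 0.037943 substitutions/site.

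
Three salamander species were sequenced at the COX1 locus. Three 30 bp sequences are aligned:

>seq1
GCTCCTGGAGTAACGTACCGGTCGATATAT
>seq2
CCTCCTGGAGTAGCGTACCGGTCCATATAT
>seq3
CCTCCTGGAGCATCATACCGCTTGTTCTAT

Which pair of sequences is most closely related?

seq1–seq2: 3/30 differ, p = 0.100, d = 0.107.
seq1–seq3: 8/30 differ, p = 0.267, d = 0.330.
seq2–seq3: 8/30 differ, p = 0.267, d = 0.330.
The smallest distance is between seq1 and seq2.

seq1 and seq2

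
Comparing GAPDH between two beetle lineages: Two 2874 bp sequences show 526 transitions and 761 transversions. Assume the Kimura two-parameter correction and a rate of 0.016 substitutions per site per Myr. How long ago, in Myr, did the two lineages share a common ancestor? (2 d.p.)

21.46

P = 526/2874 ≈ 0.18302 and Q = 761/2874 ≈ 0.264788.
Under the Kimura two-parameter model, d = −½ ln(1 − 2P − Q) − ¼ ln(1 − 2Q).
1 − 2P − Q = 0.369172, giving −½ ln(0.369172) = 0.498246.
1 − 2Q = 0.470424, giving −¼ ln(0.470424) = 0.188530.
d = 0.498246 + 0.188530 = 0.686776.
Under a molecular clock d = 2μt, so t = d/(2μ) = 0.686776 / (2 × 0.016) = 21.46 Myr.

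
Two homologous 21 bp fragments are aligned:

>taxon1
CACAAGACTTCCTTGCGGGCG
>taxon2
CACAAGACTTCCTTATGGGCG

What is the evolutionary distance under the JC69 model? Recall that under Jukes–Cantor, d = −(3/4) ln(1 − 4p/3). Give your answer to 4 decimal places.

The sequences differ at 2 of 21 sites (15, 16), so p = 2/21 ≈ 0.095238.
d = −(3/4) ln(1 − 4p/3) = −0.75 ln(1 − 0.126984) = −0.75 ln(0.873016)
  = −0.75 × (-0.135801) = 0.101851 substitutions/site.

0.1019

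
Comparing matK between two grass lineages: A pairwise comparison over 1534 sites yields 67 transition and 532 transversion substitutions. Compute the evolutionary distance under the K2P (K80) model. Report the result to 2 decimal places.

P = 67/1534 ≈ 0.043677 and Q = 532/1534 ≈ 0.346806.
Under the Kimura two-parameter model, d = −½ ln(1 − 2P − Q) − ¼ ln(1 − 2Q).
1 − 2P − Q = 0.56584, giving −½ ln(0.56584) = 0.284722.
1 − 2Q = 0.306388, giving −¼ ln(0.306388) = 0.295726.
d = 0.284722 + 0.295726 = 0.580448.

0.58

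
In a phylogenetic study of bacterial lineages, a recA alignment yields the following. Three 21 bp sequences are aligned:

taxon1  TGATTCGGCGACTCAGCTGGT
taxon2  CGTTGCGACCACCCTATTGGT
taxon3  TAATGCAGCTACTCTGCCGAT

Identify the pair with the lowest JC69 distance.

taxon1 and taxon3

taxon1–taxon2: 9/21 differ, p = 0.429, d = 0.635.
taxon1–taxon3: 7/21 differ, p = 0.333, d = 0.441.
taxon2–taxon3: 11/21 differ, p = 0.524, d = 0.899.
The smallest distance is between taxon1 and taxon3.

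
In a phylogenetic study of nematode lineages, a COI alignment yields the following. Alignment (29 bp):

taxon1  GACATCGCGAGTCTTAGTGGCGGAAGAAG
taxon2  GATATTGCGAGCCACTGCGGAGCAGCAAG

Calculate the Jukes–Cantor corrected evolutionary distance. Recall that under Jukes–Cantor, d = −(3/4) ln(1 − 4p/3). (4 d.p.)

The sequences differ at 11 of 29 sites, so p = 11/29 ≈ 0.37931.
d = −(3/4) ln(1 − 4p/3) = −0.75 ln(1 − 0.505747) = −0.75 ln(0.494253)
  = −0.75 × (-0.704708) = 0.528531 substitutions/site.

0.5285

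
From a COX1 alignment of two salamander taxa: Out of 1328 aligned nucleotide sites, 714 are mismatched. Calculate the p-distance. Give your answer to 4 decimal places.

p = 714/1328 = 0.537650… ≈ 0.5377 (to 4 d.p.).

0.5377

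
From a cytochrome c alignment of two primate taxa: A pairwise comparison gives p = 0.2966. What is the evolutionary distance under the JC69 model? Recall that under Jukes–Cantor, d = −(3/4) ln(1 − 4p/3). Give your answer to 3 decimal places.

0.377

d = −(3/4) ln(1 − 4p/3) = −0.75 ln(1 − 0.395467) = −0.75 ln(0.604533)
  = −0.75 × (-0.503299) = 0.377474 substitutions/site.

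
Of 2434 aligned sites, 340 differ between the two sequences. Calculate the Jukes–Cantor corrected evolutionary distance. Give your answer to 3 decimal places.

0.155

p = 340/2434 ≈ 0.139688.
d = −(3/4) ln(1 − 4p/3) = −0.75 ln(1 − 0.186251) = −0.75 ln(0.813749)
  = −0.75 × (-0.206103) = 0.154577 substitutions/site.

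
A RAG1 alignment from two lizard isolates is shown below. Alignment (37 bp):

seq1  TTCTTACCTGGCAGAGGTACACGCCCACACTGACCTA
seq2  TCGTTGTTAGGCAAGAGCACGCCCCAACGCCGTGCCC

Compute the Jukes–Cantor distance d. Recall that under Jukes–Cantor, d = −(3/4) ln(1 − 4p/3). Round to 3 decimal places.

0.866

The sequences differ at 19 of 37 sites, so p = 19/37 ≈ 0.513514.
d = −(3/4) ln(1 − 4p/3) = −0.75 ln(1 − 0.684685) = −0.75 ln(0.315315)
  = −0.75 × (-1.154183) = 0.865637 substitutions/site.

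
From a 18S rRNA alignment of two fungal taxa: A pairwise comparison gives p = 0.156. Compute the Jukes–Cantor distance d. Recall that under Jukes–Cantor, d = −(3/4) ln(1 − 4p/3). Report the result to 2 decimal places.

d = −(3/4) ln(1 − 4p/3) = −0.75 ln(1 − 0.208) = −0.75 ln(0.792)
  = −0.75 × (-0.233194) = 0.174896 substitutions/site.

0.17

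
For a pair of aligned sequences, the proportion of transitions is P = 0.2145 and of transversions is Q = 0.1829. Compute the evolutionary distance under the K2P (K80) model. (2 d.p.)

0.59

Under the Kimura two-parameter model, d = −½ ln(1 − 2P − Q) − ¼ ln(1 − 2Q).
1 − 2P − Q = 0.3881, giving −½ ln(0.3881) = 0.473246.
1 − 2Q = 0.6342, giving −¼ ln(0.6342) = 0.113848.
d = 0.473246 + 0.113848 = 0.587094.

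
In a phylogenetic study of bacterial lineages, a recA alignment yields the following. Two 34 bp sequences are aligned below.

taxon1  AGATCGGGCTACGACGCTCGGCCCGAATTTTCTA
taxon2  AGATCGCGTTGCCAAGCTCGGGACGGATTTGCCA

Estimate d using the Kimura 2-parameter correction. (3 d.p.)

0.374

Of 34 sites, 4 differences are transitions and 6 are transversions, so P = 4/34 ≈ 0.117647 and Q = 6/34 ≈ 0.176471.
Under the Kimura two-parameter model, d = −½ ln(1 − 2P − Q) − ¼ ln(1 − 2Q).
1 − 2P − Q = 0.588235, giving −½ ln(0.588235) = 0.265314.
1 − 2Q = 0.647058, giving −¼ ln(0.647058) = 0.108830.
d = 0.265314 + 0.108830 = 0.374144.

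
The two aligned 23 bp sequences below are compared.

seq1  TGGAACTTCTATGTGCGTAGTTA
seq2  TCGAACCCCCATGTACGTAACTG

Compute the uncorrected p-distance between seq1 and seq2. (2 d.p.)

0.35

The sequences differ at 8 of 23 positions (sites 2, 7, 8, 10, 15, 20, 21, 23).
p = 8/23 = 0.347826… ≈ 0.35 (to 2 d.p.).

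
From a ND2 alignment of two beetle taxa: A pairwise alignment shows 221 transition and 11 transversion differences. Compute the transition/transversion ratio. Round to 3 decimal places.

20.091

R = 221/11 = 20.090909… ≈ 20.091 (to 3 d.p.).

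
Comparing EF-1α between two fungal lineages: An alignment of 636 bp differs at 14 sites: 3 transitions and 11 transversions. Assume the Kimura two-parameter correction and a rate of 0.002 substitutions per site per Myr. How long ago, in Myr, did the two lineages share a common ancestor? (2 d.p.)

P = 3/636 ≈ 0.004717 and Q = 11/636 ≈ 0.017296.
Under the Kimura two-parameter model, d = −½ ln(1 − 2P − Q) − ¼ ln(1 − 2Q).
1 − 2P − Q = 0.97327, giving −½ ln(0.97327) = 0.013547.
1 − 2Q = 0.965408, giving −¼ ln(0.965408) = 0.008801.
d = 0.013547 + 0.008801 = 0.022348.
Under a molecular clock d = 2μt, so t = d/(2μ) = 0.022348 / (2 × 0.002) = 5.59 Myr.

5.59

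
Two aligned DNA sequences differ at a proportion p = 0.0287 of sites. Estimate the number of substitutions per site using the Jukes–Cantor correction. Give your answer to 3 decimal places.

0.029

d = −(3/4) ln(1 − 4p/3) = −0.75 ln(1 − 0.038267) = −0.75 ln(0.961733)
  = −0.75 × (-0.039018) = 0.029264 substitutions/site.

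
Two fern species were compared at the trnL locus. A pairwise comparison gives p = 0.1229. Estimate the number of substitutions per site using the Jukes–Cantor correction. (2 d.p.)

d = −(3/4) ln(1 − 4p/3) = −0.75 ln(1 − 0.163867) = −0.75 ln(0.836133)
  = −0.75 × (-0.178968) = 0.134226 substitutions/site.

0.13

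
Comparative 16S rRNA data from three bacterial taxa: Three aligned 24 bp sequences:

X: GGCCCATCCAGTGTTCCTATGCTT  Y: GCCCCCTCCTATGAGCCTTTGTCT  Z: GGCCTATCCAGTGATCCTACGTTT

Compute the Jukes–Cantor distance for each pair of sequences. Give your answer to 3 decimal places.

d(X,Y) = 0.520, d(X,Z) = 0.188, d(Y,Z) = 0.520

X–Y: 9/24 sites differ → p = 0.375, d = −0.75 ln(1 − 0.5) = 0.519860 ≈ 0.520.
X–Z: 4/24 sites differ → p ≈ 0.166667, d = −0.75 ln(1 − 0.222223) = 0.188487 ≈ 0.188.
Y–Z: 9/24 sites differ → p = 0.375, d = −0.75 ln(1 − 0.5) = 0.519860 ≈ 0.520.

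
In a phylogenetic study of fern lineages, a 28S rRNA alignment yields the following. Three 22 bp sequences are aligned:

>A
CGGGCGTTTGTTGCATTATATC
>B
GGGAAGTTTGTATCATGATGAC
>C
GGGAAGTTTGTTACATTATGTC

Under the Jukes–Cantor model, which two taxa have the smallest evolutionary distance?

A–B: 8/22 differ, p = 0.364, d = 0.497.
A–C: 5/22 differ, p = 0.227, d = 0.271.
B–C: 4/22 differ, p = 0.182, d = 0.208.
The smallest distance is between B and C.

B and C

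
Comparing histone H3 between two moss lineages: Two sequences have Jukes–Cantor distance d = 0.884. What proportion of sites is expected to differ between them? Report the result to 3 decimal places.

p = (3/4)(1 − e^(−4d/3)) = 0.75 × (1 − e^(-1.178667)) = 0.75 × (1 − 0.307689) = 0.519233.

0.519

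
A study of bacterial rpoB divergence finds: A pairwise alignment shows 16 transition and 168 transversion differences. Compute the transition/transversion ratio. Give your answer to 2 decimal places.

0.10

R = 16/168 = 0.095238… ≈ 0.10 (to 2 d.p.).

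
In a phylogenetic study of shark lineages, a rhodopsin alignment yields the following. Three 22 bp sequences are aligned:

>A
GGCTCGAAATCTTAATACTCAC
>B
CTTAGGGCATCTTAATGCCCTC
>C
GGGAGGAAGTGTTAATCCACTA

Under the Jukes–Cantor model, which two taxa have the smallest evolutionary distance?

A and C

A–B: 10/22 differ, p = 0.455, d = 0.699.
A–C: 9/22 differ, p = 0.409, d = 0.591.
B–C: 10/22 differ, p = 0.455, d = 0.699.
The smallest distance is between A and C.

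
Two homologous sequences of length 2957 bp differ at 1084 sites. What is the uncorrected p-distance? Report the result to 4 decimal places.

p = 1084/2957 = 0.366587… ≈ 0.3666 (to 4 d.p.).

0.3666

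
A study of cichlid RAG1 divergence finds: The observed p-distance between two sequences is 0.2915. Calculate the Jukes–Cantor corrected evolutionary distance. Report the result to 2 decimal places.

0.37

d = −(3/4) ln(1 − 4p/3) = −0.75 ln(1 − 0.388667) = −0.75 ln(0.611333)
  = −0.75 × (-0.492113) = 0.369085 substitutions/site.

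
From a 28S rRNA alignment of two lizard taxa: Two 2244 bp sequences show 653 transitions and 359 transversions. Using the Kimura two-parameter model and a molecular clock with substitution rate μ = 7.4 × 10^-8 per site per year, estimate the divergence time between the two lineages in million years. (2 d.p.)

5.23

P = 653/2244 ≈ 0.290998 and Q = 359/2244 ≈ 0.159982.
Under the Kimura two-parameter model, d = −½ ln(1 − 2P − Q) − ¼ ln(1 − 2Q).
1 − 2P − Q = 0.258022, giving −½ ln(0.258022) = 0.677355.
1 − 2Q = 0.680036, giving −¼ ln(0.680036) = 0.096402.
d = 0.677355 + 0.096402 = 0.773757.
Under a molecular clock d = 2μt, so t = d/(2μ) = 0.773757 / (2 × 7.4 × 10^-8) = 5.23 million years.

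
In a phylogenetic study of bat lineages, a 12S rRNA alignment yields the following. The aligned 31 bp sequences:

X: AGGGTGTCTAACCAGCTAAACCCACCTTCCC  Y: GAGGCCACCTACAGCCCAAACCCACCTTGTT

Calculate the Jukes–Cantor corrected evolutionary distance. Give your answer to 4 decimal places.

0.6913

The sequences differ at 14 of 31 sites, so p = 14/31 ≈ 0.451613.
d = −(3/4) ln(1 − 4p/3) = −0.75 ln(1 − 0.602151) = −0.75 ln(0.397849)
  = −0.75 × (-0.921683) = 0.691262 substitutions/site.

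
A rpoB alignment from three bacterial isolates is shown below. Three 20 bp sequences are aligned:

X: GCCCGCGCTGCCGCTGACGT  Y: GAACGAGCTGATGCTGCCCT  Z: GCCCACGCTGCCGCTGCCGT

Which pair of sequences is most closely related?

X–Y: 7/20 differ, p = 0.350, d = 0.471.
X–Z: 2/20 differ, p = 0.100, d = 0.107.
Y–Z: 7/20 differ, p = 0.350, d = 0.471.
The smallest distance is between X and Z.

X and Z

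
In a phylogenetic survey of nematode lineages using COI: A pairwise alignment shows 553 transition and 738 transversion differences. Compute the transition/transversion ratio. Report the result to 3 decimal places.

0.749

R = 553/738 = 0.749322… ≈ 0.749 (to 3 d.p.).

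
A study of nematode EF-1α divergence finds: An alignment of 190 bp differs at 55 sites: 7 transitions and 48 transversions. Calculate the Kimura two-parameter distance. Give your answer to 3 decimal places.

P = 7/190 ≈ 0.036842 and Q = 48/190 ≈ 0.252632.
Under the Kimura two-parameter model, d = −½ ln(1 − 2P − Q) − ¼ ln(1 − 2Q).
1 − 2P − Q = 0.673684, giving −½ ln(0.673684) = 0.197497.
1 − 2Q = 0.494736, giving −¼ ln(0.494736) = 0.175933.
d = 0.197497 + 0.175933 = 0.373430.

0.373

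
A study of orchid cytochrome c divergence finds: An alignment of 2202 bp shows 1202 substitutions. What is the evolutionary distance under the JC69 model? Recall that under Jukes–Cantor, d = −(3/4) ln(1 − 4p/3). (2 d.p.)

0.98

p = 1202/2202 ≈ 0.545867.
d = −(3/4) ln(1 − 4p/3) = −0.75 ln(1 − 0.727823) = −0.75 ln(0.272177)
  = −0.75 × (-1.301303) = 0.975977 substitutions/site.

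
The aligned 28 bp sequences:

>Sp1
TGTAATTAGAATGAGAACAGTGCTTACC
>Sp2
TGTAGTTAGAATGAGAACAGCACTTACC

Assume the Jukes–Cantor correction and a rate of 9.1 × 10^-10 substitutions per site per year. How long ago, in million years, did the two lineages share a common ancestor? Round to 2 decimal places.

63.52

The sequences differ at 3 of 28 sites (5, 21, 22), so p = 3/28 ≈ 0.107143.
d = −(3/4) ln(1 − 4p/3) = −0.75 ln(1 − 0.142857) = −0.75 ln(0.857143)
  = −0.75 × (-0.154151) = 0.115613 substitutions/site.
Under a molecular clock d = 2μt, so t = d/(2μ) = 0.115613 / (2 × 9.1 × 10^-10) = 63.52 million years.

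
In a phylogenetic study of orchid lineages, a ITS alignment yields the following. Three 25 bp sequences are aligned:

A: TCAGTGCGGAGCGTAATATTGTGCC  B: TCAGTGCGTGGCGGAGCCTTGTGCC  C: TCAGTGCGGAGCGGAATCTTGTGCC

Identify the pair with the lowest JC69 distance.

A–B: 6/25 differ, p = 0.240, d = 0.289.
A–C: 2/25 differ, p = 0.080, d = 0.085.
B–C: 4/25 differ, p = 0.160, d = 0.180.
The smallest distance is between A and C.

A and C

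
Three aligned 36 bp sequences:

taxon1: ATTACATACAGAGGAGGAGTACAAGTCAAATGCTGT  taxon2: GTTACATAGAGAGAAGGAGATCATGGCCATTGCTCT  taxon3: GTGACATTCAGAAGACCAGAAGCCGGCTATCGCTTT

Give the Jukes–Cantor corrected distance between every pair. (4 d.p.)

taxon1–taxon2: 10/36 sites differ → p ≈ 0.277778, d = −0.75 ln(1 − 0.370371) = 0.346968 ≈ 0.3470.
taxon1–taxon3: 15/36 sites differ → p ≈ 0.416667, d = −0.75 ln(1 − 0.555556) = 0.608198 ≈ 0.6082.
taxon2–taxon3: 14/36 sites differ → p ≈ 0.388889, d = −0.75 ln(1 − 0.518519) = 0.548166 ≈ 0.5482.

d(taxon1,taxon2) = 0.3470, d(taxon1,taxon3) = 0.6082, d(taxon2,taxon3) = 0.5482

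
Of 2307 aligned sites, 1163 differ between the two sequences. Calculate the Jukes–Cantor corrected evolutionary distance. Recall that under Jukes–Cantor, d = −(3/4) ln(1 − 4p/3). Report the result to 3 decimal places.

0.836

p = 1163/2307 ≈ 0.504118.
d = −(3/4) ln(1 − 4p/3) = −0.75 ln(1 − 0.672157) = −0.75 ln(0.327843)
  = −0.75 × (-1.115220) = 0.836415 substitutions/site.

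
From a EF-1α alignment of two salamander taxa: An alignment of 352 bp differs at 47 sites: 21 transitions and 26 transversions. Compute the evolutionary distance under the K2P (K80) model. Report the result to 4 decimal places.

P = 21/352 ≈ 0.059659 and Q = 26/352 ≈ 0.073864.
Under the Kimura two-parameter model, d = −½ ln(1 − 2P − Q) − ¼ ln(1 − 2Q).
1 − 2P − Q = 0.806818, giving −½ ln(0.806818) = 0.107329.
1 − 2Q = 0.852272, giving −¼ ln(0.852272) = 0.039962.
d = 0.107329 + 0.039962 = 0.147291.

0.1473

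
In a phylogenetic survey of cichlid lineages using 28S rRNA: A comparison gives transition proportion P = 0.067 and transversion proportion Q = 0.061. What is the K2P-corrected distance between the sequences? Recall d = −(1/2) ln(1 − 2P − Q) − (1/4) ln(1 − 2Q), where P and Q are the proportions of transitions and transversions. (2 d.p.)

0.14

Under the Kimura two-parameter model, d = −½ ln(1 − 2P − Q) − ¼ ln(1 − 2Q).
1 − 2P − Q = 0.805, giving −½ ln(0.805) = 0.108457.
1 − 2Q = 0.878, giving −¼ ln(0.878) = 0.032527.
d = 0.108457 + 0.032527 = 0.140984.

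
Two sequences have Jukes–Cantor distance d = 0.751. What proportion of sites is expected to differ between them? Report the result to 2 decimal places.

p = (3/4)(1 − e^(−4d/3)) = 0.75 × (1 − e^(-1.001333)) = 0.75 × (1 − 0.367389) = 0.474458.

0.47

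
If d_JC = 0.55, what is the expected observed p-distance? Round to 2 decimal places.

p = (3/4)(1 − e^(−4d/3)) = 0.75 × (1 − e^(-0.733333)) = 0.75 × (1 − 0.480305) = 0.389771.

0.39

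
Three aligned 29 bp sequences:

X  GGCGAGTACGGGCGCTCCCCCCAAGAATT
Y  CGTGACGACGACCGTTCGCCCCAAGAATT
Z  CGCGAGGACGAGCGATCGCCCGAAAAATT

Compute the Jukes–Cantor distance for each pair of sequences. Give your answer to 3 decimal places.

X–Y: 8/29 sites differ → p ≈ 0.275862, d = −0.75 ln(1 − 0.367816) = 0.343931 ≈ 0.344.
X–Z: 7/29 sites differ → p ≈ 0.241379, d = −0.75 ln(1 − 0.321839) = 0.291278 ≈ 0.291.
Y–Z: 6/29 sites differ → p ≈ 0.206897, d = −0.75 ln(1 − 0.275863) = 0.242081 ≈ 0.242.

d(X,Y) = 0.344, d(X,Z) = 0.291, d(Y,Z) = 0.242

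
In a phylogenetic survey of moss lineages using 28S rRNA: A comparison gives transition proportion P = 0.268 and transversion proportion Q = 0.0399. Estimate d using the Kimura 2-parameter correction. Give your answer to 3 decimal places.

0.450

Under the Kimura two-parameter model, d = −½ ln(1 − 2P − Q) − ¼ ln(1 − 2Q).
1 − 2P − Q = 0.4241, giving −½ ln(0.4241) = 0.428893.
1 − 2Q = 0.9202, giving −¼ ln(0.9202) = 0.020791.
d = 0.428893 + 0.020791 = 0.449684.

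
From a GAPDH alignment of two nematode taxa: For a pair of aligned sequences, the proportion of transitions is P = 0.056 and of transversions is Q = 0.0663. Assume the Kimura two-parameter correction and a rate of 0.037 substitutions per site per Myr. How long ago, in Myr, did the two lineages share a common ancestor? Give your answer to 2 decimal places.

1.81

Under the Kimura two-parameter model, d = −½ ln(1 − 2P − Q) − ¼ ln(1 − 2Q).
1 − 2P − Q = 0.8217, giving −½ ln(0.8217) = 0.098190.
1 − 2Q = 0.8674, giving −¼ ln(0.8674) = 0.035564.
d = 0.098190 + 0.035564 = 0.133754.
Under a molecular clock d = 2μt, so t = d/(2μ) = 0.133754 / (2 × 0.037) = 1.81 Myr.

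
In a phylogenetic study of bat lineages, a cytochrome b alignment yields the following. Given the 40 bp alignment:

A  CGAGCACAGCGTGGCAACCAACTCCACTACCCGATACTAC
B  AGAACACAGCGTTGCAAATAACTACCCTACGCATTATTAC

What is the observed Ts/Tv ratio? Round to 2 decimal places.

Transitions are A↔G and C↔T; transversions are all other mismatches.
Transitions: 4. Transversions: 7.
R = 4/7 = 0.571428… ≈ 0.57 (to 2 d.p.).

0.57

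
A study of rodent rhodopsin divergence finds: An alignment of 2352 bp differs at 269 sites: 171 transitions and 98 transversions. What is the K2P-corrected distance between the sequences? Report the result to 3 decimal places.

P = 171/2352 ≈ 0.072704 and Q = 98/2352 ≈ 0.041667.
Under the Kimura two-parameter model, d = −½ ln(1 − 2P − Q) − ¼ ln(1 − 2Q).
1 − 2P − Q = 0.812925, giving −½ ln(0.812925) = 0.103558.
1 − 2Q = 0.916666, giving −¼ ln(0.916666) = 0.021753.
d = 0.103558 + 0.021753 = 0.125311.

0.125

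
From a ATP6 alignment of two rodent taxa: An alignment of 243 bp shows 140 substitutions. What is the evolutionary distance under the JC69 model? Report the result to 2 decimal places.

p = 140/243 ≈ 0.576132.
d = −(3/4) ln(1 − 4p/3) = −0.75 ln(1 − 0.768176) = −0.75 ln(0.231824)
  = −0.75 × (-1.461777) = 1.096333 substitutions/site.

1.10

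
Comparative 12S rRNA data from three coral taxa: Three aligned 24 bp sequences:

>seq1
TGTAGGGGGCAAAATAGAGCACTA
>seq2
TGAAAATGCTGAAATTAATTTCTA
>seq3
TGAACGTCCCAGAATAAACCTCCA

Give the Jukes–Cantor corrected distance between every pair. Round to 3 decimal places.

d(seq1,seq2) = 0.824, d(seq1,seq3) = 0.608, d(seq2,seq3) = 0.608

seq1–seq2: 12/24 sites differ → p = 0.5, d = −0.75 ln(1 − 0.666667) = 0.823960 ≈ 0.824.
seq1–seq3: 10/24 sites differ → p ≈ 0.416667, d = −0.75 ln(1 − 0.555556) = 0.608198 ≈ 0.608.
seq2–seq3: 10/24 sites differ → p ≈ 0.416667, d = −0.75 ln(1 − 0.555556) = 0.608198 ≈ 0.608.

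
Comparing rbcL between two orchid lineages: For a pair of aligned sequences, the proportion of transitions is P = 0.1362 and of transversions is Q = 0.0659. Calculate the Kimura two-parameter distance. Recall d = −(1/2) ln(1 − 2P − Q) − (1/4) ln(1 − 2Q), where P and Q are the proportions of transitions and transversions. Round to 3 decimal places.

0.242

Under the Kimura two-parameter model, d = −½ ln(1 − 2P − Q) − ¼ ln(1 − 2Q).
1 − 2P − Q = 0.6617, giving −½ ln(0.6617) = 0.206471.
1 − 2Q = 0.8682, giving −¼ ln(0.8682) = 0.035333.
d = 0.206471 + 0.035333 = 0.241804.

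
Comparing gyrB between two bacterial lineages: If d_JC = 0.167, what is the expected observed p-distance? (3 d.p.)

p = (3/4)(1 − e^(−4d/3)) = 0.75 × (1 − e^(-0.222667)) = 0.75 × (1 − 0.800381) = 0.149714.

0.150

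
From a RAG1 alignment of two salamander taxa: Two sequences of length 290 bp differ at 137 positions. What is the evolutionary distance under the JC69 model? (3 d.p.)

0.745

p = 137/290 ≈ 0.472414.
d = −(3/4) ln(1 − 4p/3) = −0.75 ln(1 − 0.629885) = −0.75 ln(0.370115)
  = −0.75 × (-0.993942) = 0.745457 substitutions/site.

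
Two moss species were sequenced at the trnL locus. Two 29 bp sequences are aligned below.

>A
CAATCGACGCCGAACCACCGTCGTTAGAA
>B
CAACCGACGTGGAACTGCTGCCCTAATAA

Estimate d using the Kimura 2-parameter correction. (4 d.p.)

0.4819

Of 29 sites, 6 differences are transitions and 4 are transversions, so P = 6/29 ≈ 0.206897 and Q = 4/29 ≈ 0.137931.
Under the Kimura two-parameter model, d = −½ ln(1 − 2P − Q) − ¼ ln(1 − 2Q).
1 − 2P − Q = 0.448275, giving −½ ln(0.448275) = 0.401174.
1 − 2Q = 0.724138, giving −¼ ln(0.724138) = 0.080693.
d = 0.401174 + 0.080693 = 0.481867.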